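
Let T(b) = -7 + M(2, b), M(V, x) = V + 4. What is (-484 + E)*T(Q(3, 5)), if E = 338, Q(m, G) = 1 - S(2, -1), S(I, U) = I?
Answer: 146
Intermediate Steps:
M(V, x) = 4 + V
Q(m, G) = -1 (Q(m, G) = 1 - 1*2 = 1 - 2 = -1)
T(b) = -1 (T(b) = -7 + (4 + 2) = -7 + 6 = -1)
(-484 + E)*T(Q(3, 5)) = (-484 + 338)*(-1) = -146*(-1) = 146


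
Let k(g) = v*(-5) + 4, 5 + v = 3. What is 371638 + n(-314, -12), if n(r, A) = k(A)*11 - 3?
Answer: 371789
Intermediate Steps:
v = -2 (v = -5 + 3 = -2)
k(g) = 14 (k(g) = -2*(-5) + 4 = 10 + 4 = 14)
n(r, A) = 151 (n(r, A) = 14*11 - 3 = 154 - 3 = 151)
371638 + n(-314, -12) = 371638 + 151 = 371789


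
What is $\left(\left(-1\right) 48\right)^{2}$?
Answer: $2304$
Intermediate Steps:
$\left(\left(-1\right) 48\right)^{2} = \left(-48\right)^{2} = 2304$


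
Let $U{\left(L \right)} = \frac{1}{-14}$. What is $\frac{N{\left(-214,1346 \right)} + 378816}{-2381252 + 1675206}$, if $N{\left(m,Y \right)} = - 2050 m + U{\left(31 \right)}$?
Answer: $- \frac{11445223}{9884644} \approx -1.1579$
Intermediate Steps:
$U{\left(L \right)} = - \frac{1}{14}$
$N{\left(m,Y \right)} = - \frac{1}{14} - 2050 m$ ($N{\left(m,Y \right)} = - 2050 m - \frac{1}{14} = - \frac{1}{14} - 2050 m$)
$\frac{N{\left(-214,1346 \right)} + 378816}{-2381252 + 1675206} = \frac{\left(- \frac{1}{14} - -438700\right) + 378816}{-2381252 + 1675206} = \frac{\left(- \frac{1}{14} + 438700\right) + 378816}{-706046} = \left(\frac{6141799}{14} + 378816\right) \left(- \frac{1}{706046}\right) = \frac{11445223}{14} \left(- \frac{1}{706046}\right) = - \frac{11445223}{9884644}$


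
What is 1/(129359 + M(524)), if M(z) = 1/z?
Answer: 524/67784117 ≈ 7.7304e-6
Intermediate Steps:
M(z) = 1/z
1/(129359 + M(524)) = 1/(129359 + 1/524) = 1/(67784117/524) = 524/67784117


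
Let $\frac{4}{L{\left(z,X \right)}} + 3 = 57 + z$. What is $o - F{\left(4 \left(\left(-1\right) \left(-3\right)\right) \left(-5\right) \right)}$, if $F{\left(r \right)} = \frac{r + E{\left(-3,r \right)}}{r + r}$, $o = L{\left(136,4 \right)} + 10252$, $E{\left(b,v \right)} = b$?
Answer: $\frac{7791137}{760} \approx 10252.0$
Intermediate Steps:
$L{\left(z,X \right)} = \frac{4}{54 + z}$ ($L{\left(z,X \right)} = \frac{4}{-3 + \left(57 + z\right)} = \frac{4}{54 + z}$)
$o = \frac{973942}{95}$ ($o = \frac{4}{54 + 136} + 10252 = \frac{4}{190} + 10252 = 4 \cdot \frac{1}{190} + 10252 = \frac{2}{95} + 10252 = \frac{973942}{95} \approx 10252.0$)
$F{\left(r \right)} = \frac{-3 + r}{2 r}$ ($F{\left(r \right)} = \frac{r - 3}{r + r} = \frac{-3 + r}{2 r}$)
$o - F{\left(4 \left(\left(-1\right) \left(-3\right)\right) \left(-5\right) \right)} = \frac{973942}{95} - \frac{-3 + 4 \left(\left(-1\right) \left(-3\right)\right) \left(-5\right)}{2 \cdot 4 \left(\left(-1\right) \left(-3\right)\right) \left(-5\right)} = \frac{973942}{95} - \frac{-3 + 4 \cdot 3 \left(-5\right)}{2 \cdot 4 \cdot 3 \left(-5\right)} = \frac{973942}{95} - \frac{-3 + 12 \left(-5\right)}{2 \cdot 12 \left(-5\right)} = \frac{973942}{95} - \frac{-3 - 60}{2 \left(-60\right)} = \frac{973942}{95} - \frac{1}{2} \left(- \frac{1}{60}\right) \left(-63\right) = \frac{973942}{95} - \frac{21}{40} = \frac{7791137}{760}$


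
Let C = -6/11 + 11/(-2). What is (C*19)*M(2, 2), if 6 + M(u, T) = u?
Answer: 5054/11 ≈ 459.45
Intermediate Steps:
M(u, T) = -6 + u
C = -133/22 (C = -6*1/11 + 11*(-½) = -6/11 - 11/2 = -133/22 ≈ -6.0455)
(C*19)*M(2, 2) = (-133/22*19)*(-6 + 2) = -2527/22*(-4) = 5054/11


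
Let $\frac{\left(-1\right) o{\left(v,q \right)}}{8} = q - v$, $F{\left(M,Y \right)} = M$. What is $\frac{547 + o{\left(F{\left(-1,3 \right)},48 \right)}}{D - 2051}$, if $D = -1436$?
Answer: $- \frac{155}{3487} \approx -0.044451$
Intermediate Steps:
$o{\left(v,q \right)} = - 8 q + 8 v$ ($o{\left(v,q \right)} = - 8 \left(q - v\right) = - 8 q + 8 v$)
$\frac{547 + o{\left(F{\left(-1,3 \right)},48 \right)}}{D - 2051} = \frac{547 + \left(\left(-8\right) 48 + 8 \left(-1\right)\right)}{-1436 - 2051} = \frac{547 - 392}{-3487} = \left(547 - 392\right) \left(- \frac{1}{3487}\right) = 155 \left(- \frac{1}{3487}\right) = - \frac{155}{3487}$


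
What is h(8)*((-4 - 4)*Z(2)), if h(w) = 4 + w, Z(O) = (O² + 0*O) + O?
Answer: -576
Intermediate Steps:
Z(O) = O + O² (Z(O) = (O² + 0) + O = O² + O = O + O²)
h(8)*((-4 - 4)*Z(2)) = (4 + 8)*((-4 - 4)*(2*(1 + 2))) = 12*(-16*3) = 12*(-8*6) = 12*(-48) = -576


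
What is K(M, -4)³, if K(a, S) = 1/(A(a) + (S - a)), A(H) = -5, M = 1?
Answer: -1/1000 ≈ -0.0010000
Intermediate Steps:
K(a, S) = 1/(-5 + S - a) (K(a, S) = 1/(-5 + (S - a)) = 1/(-5 + S - a))
K(M, -4)³ = (-1/(5 + 1 - 1*(-4)))³ = (-1/(5 + 1 + 4))³ = (-1/10)³ = (-1*⅒)³ = (-⅒)³ = -1/1000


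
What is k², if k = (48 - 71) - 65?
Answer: 7744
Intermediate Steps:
k = -88 (k = -23 - 65 = -88)
k² = (-88)² = 7744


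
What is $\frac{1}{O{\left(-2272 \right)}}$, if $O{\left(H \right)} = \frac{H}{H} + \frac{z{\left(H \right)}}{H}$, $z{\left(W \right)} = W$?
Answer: $\frac{1}{2} \approx 0.5$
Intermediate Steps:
$O{\left(H \right)} = 2$ ($O{\left(H \right)} = \frac{H}{H} + \frac{H}{H} = 1 + 1 = 2$)
$\frac{1}{O{\left(-2272 \right)}} = \frac{1}{2}$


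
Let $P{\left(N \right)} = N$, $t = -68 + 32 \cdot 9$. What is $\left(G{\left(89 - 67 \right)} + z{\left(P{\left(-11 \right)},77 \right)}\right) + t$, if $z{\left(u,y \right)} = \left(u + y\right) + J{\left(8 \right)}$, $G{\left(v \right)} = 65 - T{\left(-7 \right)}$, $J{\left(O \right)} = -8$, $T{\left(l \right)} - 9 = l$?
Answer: $341$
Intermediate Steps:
$T{\left(l \right)} = 9 + l$
$t = 220$ ($t = -68 + 288 = 220$)
$G{\left(v \right)} = 63$ ($G{\left(v \right)} = 65 - \left(9 - 7\right) = 65 - 2 = 63$)
$z{\left(u,y \right)} = -8 + u + y$ ($z{\left(u,y \right)} = \left(u + y\right) - 8 = -8 + u + y$)
$\left(G{\left(89 - 67 \right)} + z{\left(P{\left(-11 \right)},77 \right)}\right) + t = \left(63 - -58\right) + 220 = \left(63 + 58\right) + 220 = 121 + 220 = 341$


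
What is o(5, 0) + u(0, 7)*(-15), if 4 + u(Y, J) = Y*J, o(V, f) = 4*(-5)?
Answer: 40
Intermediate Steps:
o(V, f) = -20
u(Y, J) = -4 + J*Y (u(Y, J) = -4 + Y*J = -4 + J*Y)
o(5, 0) + u(0, 7)*(-15) = -20 + (-4 + 7*0)*(-15) = -20 + (-4 + 0)*(-15) = -20 - 4*(-15) = -20 + 60 = 40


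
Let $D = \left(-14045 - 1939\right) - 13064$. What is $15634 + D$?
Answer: $-13414$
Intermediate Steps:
$D = -29048$ ($D = -15984 - 13064 = -29048$)
$15634 + D = 15634 - 29048 = -13414$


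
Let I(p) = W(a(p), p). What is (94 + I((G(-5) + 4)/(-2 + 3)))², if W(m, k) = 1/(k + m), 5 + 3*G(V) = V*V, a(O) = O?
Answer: 36228361/4096 ≈ 8844.8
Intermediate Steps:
G(V) = -5/3 + V²/3 (G(V) = -5/3 + (V*V)/3 = -5/3 + V²/3)
I(p) = 1/(2*p) (I(p) = 1/(p + p) = 1/(2*p))
(94 + I((G(-5) + 4)/(-2 + 3)))² = (94 + 1/(2*((((-5/3 + (⅓)*(-5)²) + 4)/(-2 + 3)))))² = (94 + 1/(2*((((-5/3 + (⅓)*25) + 4)/1))))² = (94 + 1/(2*((((-5/3 + 25/3) + 4)*1))))² = (94 + 1/(2*(((20/3 + 4)*1))))² = (94 + 1/(2*(((32/3)*1))))² = (94 + 1/(2*(32/3)))² = (94 + (½)*(3/32))² = (94 + 3/64)² = (6019/64)² = 36228361/4096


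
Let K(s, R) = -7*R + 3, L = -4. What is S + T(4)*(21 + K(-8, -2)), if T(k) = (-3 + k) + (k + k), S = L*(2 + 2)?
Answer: 326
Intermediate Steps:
K(s, R) = 3 - 7*R
S = -16 (S = -4*(2 + 2) = -4*4 = -16)
T(k) = -3 + 3*k (T(k) = (-3 + k) + 2*k = -3 + 3*k)
S + T(4)*(21 + K(-8, -2)) = -16 + (-3 + 3*4)*(21 + (3 - 7*(-2))) = -16 + (-3 + 12)*(21 + (3 + 14)) = -16 + 9*(21 + 17) = -16 + 9*38 = -16 + 342 = 326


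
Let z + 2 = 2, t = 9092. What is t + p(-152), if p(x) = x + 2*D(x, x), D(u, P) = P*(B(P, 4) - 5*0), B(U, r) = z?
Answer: 8940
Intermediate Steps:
z = 0 (z = -2 + 2 = 0)
B(U, r) = 0
D(u, P) = 0 (D(u, P) = P*(0 - 5*0) = P*(0 + 0) = P*0 = 0)
p(x) = x (p(x) = x + 2*0 = x + 0 = x)
t + p(-152) = 9092 - 152 = 8940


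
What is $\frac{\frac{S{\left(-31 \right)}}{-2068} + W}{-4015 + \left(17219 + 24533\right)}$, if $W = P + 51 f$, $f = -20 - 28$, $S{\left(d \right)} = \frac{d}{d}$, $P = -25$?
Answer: $- \frac{730595}{11148588} \approx -0.065533$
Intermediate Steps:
$S{\left(d \right)} = 1$
$f = -48$ ($f = -20 - 28 = -48$)
$W = -2473$ ($W = -25 + 51 \left(-48\right) = -25 - 2448 = -2473$)
$\frac{\frac{S{\left(-31 \right)}}{-2068} + W}{-4015 + \left(17219 + 24533\right)} = \frac{1 \frac{1}{-2068} - 2473}{-4015 + \left(17219 + 24533\right)} = \frac{1 \left(- \frac{1}{2068}\right) - 2473}{-4015 + 41752} = \frac{- \frac{1}{2068} - 2473}{37737} = \left(- \frac{5114165}{2068}\right) \frac{1}{37737} = - \frac{730595}{11148588}$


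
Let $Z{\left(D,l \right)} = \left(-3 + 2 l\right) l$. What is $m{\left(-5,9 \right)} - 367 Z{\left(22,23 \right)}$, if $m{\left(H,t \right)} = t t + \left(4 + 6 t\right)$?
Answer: $-362824$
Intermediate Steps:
$Z{\left(D,l \right)} = l \left(-3 + 2 l\right)$
$m{\left(H,t \right)} = 4 + t^{2} + 6 t$ ($m{\left(H,t \right)} = t^{2} + \left(4 + 6 t\right) = 4 + t^{2} + 6 t$)
$m{\left(-5,9 \right)} - 367 Z{\left(22,23 \right)} = \left(4 + 9^{2} + 6 \cdot 9\right) - 367 \cdot 23 \left(-3 + 2 \cdot 23\right) = \left(4 + 81 + 54\right) - 367 \cdot 23 \left(-3 + 46\right) = 139 - 367 \cdot 23 \cdot 43 = 139 - 362963 = -362824$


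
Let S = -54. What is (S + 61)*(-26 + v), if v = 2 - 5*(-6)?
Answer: 42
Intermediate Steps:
v = 32 (v = 2 + 30 = 32)
(S + 61)*(-26 + v) = (-54 + 61)*(-26 + 32) = 7*6 = 42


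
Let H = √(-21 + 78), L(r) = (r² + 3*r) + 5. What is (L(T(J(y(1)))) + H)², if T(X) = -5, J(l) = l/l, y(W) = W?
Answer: (15 + √57)² ≈ 508.50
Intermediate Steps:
J(l) = 1
L(r) = 5 + r² + 3*r
H = √57 ≈ 7.5498
(L(T(J(y(1)))) + H)² = ((5 + (-5)² + 3*(-5)) + √57)² = ((5 + 25 - 15) + √57)² = (15 + √57)²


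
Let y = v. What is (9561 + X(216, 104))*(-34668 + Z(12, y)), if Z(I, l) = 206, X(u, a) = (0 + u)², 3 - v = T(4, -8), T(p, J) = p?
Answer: -1937350254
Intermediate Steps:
v = -1 (v = 3 - 1*4 = 3 - 4 = -1)
X(u, a) = u²
y = -1
(9561 + X(216, 104))*(-34668 + Z(12, y)) = (9561 + 216²)*(-34668 + 206) = (9561 + 46656)*(-34462) = 56217*(-34462) = -1937350254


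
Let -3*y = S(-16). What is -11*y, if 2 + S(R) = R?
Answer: -66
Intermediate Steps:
S(R) = -2 + R
y = 6 (y = -(-2 - 16)/3 = -1/3*(-18) = 6)
-11*y = -11*6 = -66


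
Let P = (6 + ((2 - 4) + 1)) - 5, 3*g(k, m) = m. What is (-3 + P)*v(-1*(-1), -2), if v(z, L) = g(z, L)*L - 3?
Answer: 5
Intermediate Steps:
g(k, m) = m/3
v(z, L) = -3 + L²/3 (v(z, L) = (L/3)*L - 3 = L²/3 - 3 = -3 + L²/3)
P = 0 (P = (6 + (-2 + 1)) - 5 = (6 - 1) - 5 = 5 - 5 = 0)
(-3 + P)*v(-1*(-1), -2) = (-3 + 0)*(-3 + (⅓)*(-2)²) = -3*(-3 + (⅓)*4) = -3*(-3 + 4/3) = -3*(-5/3) = 5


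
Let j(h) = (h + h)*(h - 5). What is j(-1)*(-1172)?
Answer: -14064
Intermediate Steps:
j(h) = 2*h*(-5 + h) (j(h) = (2*h)*(-5 + h) = 2*h*(-5 + h))
j(-1)*(-1172) = (2*(-1)*(-5 - 1))*(-1172) = (2*(-1)*(-6))*(-1172) = 12*(-1172) = -14064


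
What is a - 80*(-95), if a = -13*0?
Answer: 7600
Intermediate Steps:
a = 0
a - 80*(-95) = 0 - 80*(-95) = 0 + 7600 = 7600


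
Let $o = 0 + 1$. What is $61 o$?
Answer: $61$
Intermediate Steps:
$o = 1$
$61 o = 61 \cdot 1 = 61$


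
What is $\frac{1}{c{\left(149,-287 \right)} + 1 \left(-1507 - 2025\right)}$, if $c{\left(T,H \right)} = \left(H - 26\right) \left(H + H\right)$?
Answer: $\frac{1}{176130} \approx 5.6776 \cdot 10^{-6}$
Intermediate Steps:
$c{\left(T,H \right)} = 2 H \left(-26 + H\right)$ ($c{\left(T,H \right)} = \left(-26 + H\right) 2 H = 2 H \left(-26 + H\right)$)
$\frac{1}{c{\left(149,-287 \right)} + 1 \left(-1507 - 2025\right)} = \frac{1}{2 \left(-287\right) \left(-26 - 287\right) + 1 \left(-1507 - 2025\right)} = \frac{1}{2 \left(-287\right) \left(-313\right) + 1 \left(-3532\right)} = \frac{1}{179662 - 3532} = \frac{1}{176130}$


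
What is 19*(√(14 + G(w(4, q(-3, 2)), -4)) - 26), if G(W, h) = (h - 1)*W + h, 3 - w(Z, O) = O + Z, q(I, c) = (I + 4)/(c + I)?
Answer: -494 + 19*√10 ≈ -433.92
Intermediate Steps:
q(I, c) = (4 + I)/(I + c)
w(Z, O) = 3 - O - Z (w(Z, O) = 3 - (O + Z) = 3 + (-O - Z) = 3 - O - Z)
G(W, h) = h + W*(-1 + h) (G(W, h) = (-1 + h)*W + h = W*(-1 + h) + h = h + W*(-1 + h))
19*(√(14 + G(w(4, q(-3, 2)), -4)) - 26) = 19*(√(14 + (-4 - (3 - (4 - 3)/(-3 + 2) - 1*4) + (3 - (4 - 3)/(-3 + 2) - 1*4)*(-4))) - 26) = 19*(√(14 + (-4 - (3 - 1/(-1) - 4) + (3 - 1/(-1) - 4)*(-4))) - 26) = 19*(√(14 + (-4 - (3 - (-1) - 4) + (3 - (-1) - 4)*(-4))) - 26) = 19*(√(14 + (-4 - (3 - 1*(-1) - 4) + (3 - 1*(-1) - 4)*(-4))) - 26) = 19*(√(14 + (-4 - (3 + 1 - 4) + (3 + 1 - 4)*(-4))) - 26) = 19*(√(14 + (-4 - 1*0 + 0*(-4))) - 26) = 19*(√(14 + (-4 + 0 + 0)) - 26) = 19*(√(14 - 4) - 26) = 19*(√10 - 26) = 19*(-26 + √10) = -494 + 19*√10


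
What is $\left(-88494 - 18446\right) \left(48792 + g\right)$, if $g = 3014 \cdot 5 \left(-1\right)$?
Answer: $-3606230680$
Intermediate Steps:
$g = -15070$ ($g = 3014 \left(-5\right) = -15070$)
$\left(-88494 - 18446\right) \left(48792 + g\right) = \left(-88494 - 18446\right) \left(48792 - 15070\right) = \left(-106940\right) 33722 = -3606230680$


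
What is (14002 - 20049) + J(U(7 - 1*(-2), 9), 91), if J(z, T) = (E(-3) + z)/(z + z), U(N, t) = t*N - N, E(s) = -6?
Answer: -145117/24 ≈ -6046.5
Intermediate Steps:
U(N, t) = -N + N*t (U(N, t) = N*t - N = -N + N*t)
J(z, T) = (-6 + z)/(2*z) (J(z, T) = (-6 + z)/(z + z) = (-6 + z)/((2*z)) = (-6 + z)*(1/(2*z)) = (-6 + z)/(2*z))
(14002 - 20049) + J(U(7 - 1*(-2), 9), 91) = (14002 - 20049) + (-6 + (7 - 1*(-2))*(-1 + 9))/(2*(((7 - 1*(-2))*(-1 + 9)))) = -6047 + (-6 + (7 + 2)*8)/(2*(((7 + 2)*8))) = -6047 + (-6 + 9*8)/(2*((9*8))) = -6047 + (1/2)*(-6 + 72)/72 = -6047 + (1/2)*(1/72)*66 = -6047 + 11/24 = -145117/24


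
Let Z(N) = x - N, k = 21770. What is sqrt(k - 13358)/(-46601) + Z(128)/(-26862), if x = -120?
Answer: 124/13431 - 2*sqrt(2103)/46601 ≈ 0.0072642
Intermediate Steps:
Z(N) = -120 - N
sqrt(k - 13358)/(-46601) + Z(128)/(-26862) = sqrt(21770 - 13358)/(-46601) + (-120 - 1*128)/(-26862) = sqrt(8412)*(-1/46601) + (-120 - 128)*(-1/26862) = (2*sqrt(2103))*(-1/46601) - 248*(-1/26862) = -2*sqrt(2103)/46601 + 124/13431 = 124/13431 - 2*sqrt(2103)/46601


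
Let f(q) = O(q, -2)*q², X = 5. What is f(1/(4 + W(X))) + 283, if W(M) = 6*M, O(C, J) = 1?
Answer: 327149/1156 ≈ 283.00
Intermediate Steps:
f(q) = q² (f(q) = 1*q² = q²)
f(1/(4 + W(X))) + 283 = (1/(4 + 6*5))² + 283 = (1/(4 + 30))² + 283 = (1/34)² + 283 = 1/1156 + 283 = 327149/1156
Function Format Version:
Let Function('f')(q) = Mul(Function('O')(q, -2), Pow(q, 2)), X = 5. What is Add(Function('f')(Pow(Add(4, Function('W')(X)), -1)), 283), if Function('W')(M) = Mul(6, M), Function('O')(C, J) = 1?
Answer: Rational(327149, 1156) ≈ 283.00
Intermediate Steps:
Function('f')(q) = Pow(q, 2) (Function('f')(q) = Mul(1, Pow(q, 2)) = Pow(q, 2))
Add(Function('f')(Pow(Add(4, Function('W')(X)), -1)), 283) = Add(Pow(Pow(Add(4, Mul(6, 5)), -1), 2), 283) = Add(Pow(Pow(Add(4, 30), -1), 2), 283) = Add(Pow(Pow(34, -1), 2), 283) = Add(Pow(Rational(1, 34), 2), 283) = Add(Rational(1, 1156), 283) = Rational(327149, 1156)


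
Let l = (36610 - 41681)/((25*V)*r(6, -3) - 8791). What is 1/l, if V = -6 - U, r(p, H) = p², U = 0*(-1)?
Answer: 14191/5071 ≈ 2.7985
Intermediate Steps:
U = 0
V = -6 (V = -6 - 1*0 = -6 + 0 = -6)
l = 5071/14191 (l = (36610 - 41681)/((25*(-6))*6² - 8791) = -5071/(-150*36 - 8791) = -5071/(-5400 - 8791) = -5071/(-14191) = -5071*(-1/14191) = 5071/14191 ≈ 0.35734)
1/l = 1/(5071/14191) = 14191/5071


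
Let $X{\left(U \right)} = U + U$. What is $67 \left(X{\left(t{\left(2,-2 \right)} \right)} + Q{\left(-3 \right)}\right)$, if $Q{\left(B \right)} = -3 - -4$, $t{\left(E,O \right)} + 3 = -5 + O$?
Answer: $-1273$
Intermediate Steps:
$t{\left(E,O \right)} = -8 + O$ ($t{\left(E,O \right)} = -3 + \left(-5 + O\right) = -8 + O$)
$Q{\left(B \right)} = 1$ ($Q{\left(B \right)} = -3 + 4 = 1$)
$X{\left(U \right)} = 2 U$
$67 \left(X{\left(t{\left(2,-2 \right)} \right)} + Q{\left(-3 \right)}\right) = 67 \left(2 \left(-8 - 2\right) + 1\right) = 67 \left(2 \left(-10\right) + 1\right) = 67 \left(-20 + 1\right) = 67 \left(-19\right) = -1273$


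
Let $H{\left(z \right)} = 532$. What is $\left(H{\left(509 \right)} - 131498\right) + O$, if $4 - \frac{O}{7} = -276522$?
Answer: $1804716$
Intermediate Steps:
$O = 1935682$ ($O = 28 - -1935654 = 28 + 1935654 = 1935682$)
$\left(H{\left(509 \right)} - 131498\right) + O = \left(532 - 131498\right) + 1935682 = -130966 + 1935682 = 1804716$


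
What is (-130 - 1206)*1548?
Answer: -2068128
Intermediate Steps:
(-130 - 1206)*1548 = -1336*1548 = -2068128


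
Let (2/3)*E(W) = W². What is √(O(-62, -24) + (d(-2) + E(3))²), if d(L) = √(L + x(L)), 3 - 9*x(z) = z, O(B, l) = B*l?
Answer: √(60077 + 324*I*√13)/6 ≈ 40.853 + 0.39716*I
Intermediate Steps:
x(z) = ⅓ - z/9
d(L) = √(⅓ + 8*L/9) (d(L) = √(L + (⅓ - L/9)) = √(⅓ + 8*L/9))
E(W) = 3*W²/2
√(O(-62, -24) + (d(-2) + E(3))²) = √(-62*(-24) + (√(3 + 8*(-2))/3 + (3/2)*3²)²) = √(1488 + (√(3 - 16)/3 + (3/2)*9)²) = √(1488 + (√(-13)/3 + 27/2)²) = √(1488 + ((I*√13)/3 + 27/2)²) = √(1488 + (I*√13/3 + 27/2)²) = √(1488 + (27/2 + I*√13/3)²)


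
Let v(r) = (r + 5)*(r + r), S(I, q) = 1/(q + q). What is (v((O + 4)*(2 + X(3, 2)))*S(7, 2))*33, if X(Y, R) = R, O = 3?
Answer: 15246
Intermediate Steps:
S(I, q) = 1/(2*q)
v(r) = 2*r*(5 + r) (v(r) = (5 + r)*(2*r) = 2*r*(5 + r))
(v((O + 4)*(2 + X(3, 2)))*S(7, 2))*33 = ((2*((3 + 4)*(2 + 2))*(5 + (3 + 4)*(2 + 2)))*((1/2)/2))*33 = ((2*(7*4)*(5 + 7*4))*((1/2)*(1/2)))*33 = ((2*28*(5 + 28))*(1/4))*33 = ((2*28*33)*(1/4))*33 = (1848*(1/4))*33 = 462*33 = 15246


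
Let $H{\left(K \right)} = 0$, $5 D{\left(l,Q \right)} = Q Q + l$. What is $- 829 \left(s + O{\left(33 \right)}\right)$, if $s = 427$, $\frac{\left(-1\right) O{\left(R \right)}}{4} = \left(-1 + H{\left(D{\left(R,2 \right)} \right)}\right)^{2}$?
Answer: $-350667$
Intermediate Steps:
$D{\left(l,Q \right)} = \frac{l}{5} + \frac{Q^{2}}{5}$ ($D{\left(l,Q \right)} = \frac{Q Q + l}{5} = \frac{Q^{2} + l}{5} = \frac{l + Q^{2}}{5} = \frac{l}{5} + \frac{Q^{2}}{5}$)
$O{\left(R \right)} = -4$ ($O{\left(R \right)} = - 4 \left(-1 + 0\right)^{2} = - 4 \left(-1\right)^{2} = \left(-4\right) 1 = -4$)
$- 829 \left(s + O{\left(33 \right)}\right) = - 829 \left(427 - 4\right) = - 829 \cdot 423 = \left(-1\right) 350667 = -350667$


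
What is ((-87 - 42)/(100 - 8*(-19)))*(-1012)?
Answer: 10879/21 ≈ 518.05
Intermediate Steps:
((-87 - 42)/(100 - 8*(-19)))*(-1012) = -129/(100 + 152)*(-1012) = -129/252*(-1012) = -129*1/252*(-1012) = -43/84*(-1012) = 10879/21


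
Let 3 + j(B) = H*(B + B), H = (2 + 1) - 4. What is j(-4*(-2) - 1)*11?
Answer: -187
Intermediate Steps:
H = -1 (H = 3 - 4 = -1)
j(B) = -3 - 2*B (j(B) = -3 - (B + B) = -3 - 2*B)
j(-4*(-2) - 1)*11 = (-3 - 2*(-4*(-2) - 1))*11 = (-3 - 2*(8 - 1))*11 = (-3 - 2*7)*11 = (-3 - 14)*11 = -17*11 = -187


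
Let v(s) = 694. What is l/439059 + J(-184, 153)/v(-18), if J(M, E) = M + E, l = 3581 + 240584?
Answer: 155839681/304706946 ≈ 0.51144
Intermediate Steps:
l = 244165
J(M, E) = E + M
l/439059 + J(-184, 153)/v(-18) = 244165/439059 + (153 - 184)/694 = 244165*(1/439059) - 31*1/694 = 244165/439059 - 31/694 = 155839681/304706946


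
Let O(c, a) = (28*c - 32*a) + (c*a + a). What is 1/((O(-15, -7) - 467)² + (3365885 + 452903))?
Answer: 1/4138013 ≈ 2.4166e-7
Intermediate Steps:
O(c, a) = -31*a + 28*c + a*c (O(c, a) = (-32*a + 28*c) + (a*c + a) = (-32*a + 28*c) + (a + a*c) = -31*a + 28*c + a*c)
1/((O(-15, -7) - 467)² + (3365885 + 452903)) = 1/(((-31*(-7) + 28*(-15) - 7*(-15)) - 467)² + (3365885 + 452903)) = 1/(((217 - 420 + 105) - 467)² + 3818788) = 1/((-98 - 467)² + 3818788) = 1/((-565)² + 3818788) = 1/(319225 + 3818788) = 1/4138013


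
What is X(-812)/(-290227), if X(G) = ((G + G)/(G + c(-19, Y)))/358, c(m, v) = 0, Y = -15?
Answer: -1/51950633 ≈ -1.9249e-8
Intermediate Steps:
X(G) = 1/179 (X(G) = ((G + G)/(G + 0))/358 = ((2*G)/G)*(1/358) = 2*(1/358) = 1/179)
X(-812)/(-290227) = (1/179)/(-290227) = (1/179)*(-1/290227) = -1/51950633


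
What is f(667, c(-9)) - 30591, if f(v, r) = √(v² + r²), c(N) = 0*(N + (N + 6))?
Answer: -29924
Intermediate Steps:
c(N) = 0 (c(N) = 0*(N + (6 + N)) = 0*(6 + 2*N) = 0)
f(v, r) = √(r² + v²)
f(667, c(-9)) - 30591 = √(0² + 667²) - 30591 = √(0 + 444889) - 30591 = √444889 - 30591 = 667 - 30591 = -29924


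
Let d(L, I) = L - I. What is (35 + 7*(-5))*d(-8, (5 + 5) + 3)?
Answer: 0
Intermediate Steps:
(35 + 7*(-5))*d(-8, (5 + 5) + 3) = (35 + 7*(-5))*(-8 - ((5 + 5) + 3)) = (35 - 35)*(-8 - (10 + 3)) = 0*(-8 - 1*13) = 0*(-8 - 13) = 0*(-21) = 0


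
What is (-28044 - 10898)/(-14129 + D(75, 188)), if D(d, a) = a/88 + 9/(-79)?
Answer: 67681196/24552687 ≈ 2.7566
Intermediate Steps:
D(d, a) = -9/79 + a/88 (D(d, a) = a*(1/88) + 9*(-1/79) = a/88 - 9/79 = -9/79 + a/88)
(-28044 - 10898)/(-14129 + D(75, 188)) = (-28044 - 10898)/(-14129 + (-9/79 + (1/88)*188)) = -38942/(-14129 + (-9/79 + 47/22)) = -38942/(-14129 + 3515/1738) = -38942/(-24552687/1738) = -38942*(-1738/24552687) = 67681196/24552687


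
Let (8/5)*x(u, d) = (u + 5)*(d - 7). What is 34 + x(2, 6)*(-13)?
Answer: 727/8 ≈ 90.875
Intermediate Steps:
x(u, d) = 5*(-7 + d)*(5 + u)/8 (x(u, d) = 5*((u + 5)*(d - 7))/8 = 5*((5 + u)*(-7 + d))/8 = 5*((-7 + d)*(5 + u))/8 = 5*(-7 + d)*(5 + u)/8)
34 + x(2, 6)*(-13) = 34 + (-175/8 - 35/8*2 + (25/8)*6 + (5/8)*6*2)*(-13) = 34 + (-175/8 - 35/4 + 75/4 + 15/2)*(-13) = 34 - 35/8*(-13) = 34 + 455/8 = 727/8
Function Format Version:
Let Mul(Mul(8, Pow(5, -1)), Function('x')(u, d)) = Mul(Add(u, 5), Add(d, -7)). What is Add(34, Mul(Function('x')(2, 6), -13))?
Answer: Rational(727, 8) ≈ 90.875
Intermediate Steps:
Function('x')(u, d) = Mul(Rational(5, 8), Add(-7, d), Add(5, u)) (Function('x')(u, d) = Mul(Rational(5, 8), Mul(Add(u, 5), Add(d, -7))) = Mul(Rational(5, 8), Mul(Add(5, u), Add(-7, d))) = Mul(Rational(5, 8), Mul(Add(-7, d), Add(5, u))) = Mul(Rational(5, 8), Add(-7, d), Add(5, u)))
Add(34, Mul(Function('x')(2, 6), -13)) = Add(34, Mul(Add(Rational(-175, 8), Mul(Rational(-35, 8), 2), Mul(Rational(25, 8), 6), Mul(Rational(5, 8), 6, 2)), -13)) = Add(34, Mul(Add(Rational(-175, 8), Rational(-35, 4), Rational(75, 4), Rational(15, 2)), -13)) = Add(34, Mul(Rational(-35, 8), -13)) = Add(34, Rational(455, 8)) = Rational(727, 8)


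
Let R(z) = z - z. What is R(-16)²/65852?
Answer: 0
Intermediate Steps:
R(z) = 0
R(-16)²/65852 = 0²/65852 = 0*(1/65852) = 0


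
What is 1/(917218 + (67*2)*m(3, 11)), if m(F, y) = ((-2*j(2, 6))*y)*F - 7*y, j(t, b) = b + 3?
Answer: 1/827304 ≈ 1.2087e-6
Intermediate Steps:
j(t, b) = 3 + b
m(F, y) = -7*y - 18*F*y (m(F, y) = ((-2*(3 + 6))*y)*F - 7*y = ((-2*9)*y)*F - 7*y = (-18*y)*F - 7*y = -18*F*y - 7*y = -7*y - 18*F*y)
1/(917218 + (67*2)*m(3, 11)) = 1/(917218 + (67*2)*(-1*11*(7 + 18*3))) = 1/(917218 + 134*(-1*11*(7 + 54))) = 1/(917218 + 134*(-1*11*61)) = 1/(917218 + 134*(-671)) = 1/(917218 - 89914) = 1/827304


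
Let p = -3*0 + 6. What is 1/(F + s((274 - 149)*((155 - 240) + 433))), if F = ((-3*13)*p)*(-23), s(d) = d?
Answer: 1/48882 ≈ 2.0457e-5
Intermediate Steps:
p = 6 (p = 0 + 6 = 6)
F = 5382 (F = (-3*13*6)*(-23) = -39*6*(-23) = -234*(-23) = 5382)
1/(F + s((274 - 149)*((155 - 240) + 433))) = 1/(5382 + (274 - 149)*((155 - 240) + 433)) = 1/(5382 + 125*(-85 + 433)) = 1/(5382 + 125*348) = 1/(5382 + 43500) = 1/48882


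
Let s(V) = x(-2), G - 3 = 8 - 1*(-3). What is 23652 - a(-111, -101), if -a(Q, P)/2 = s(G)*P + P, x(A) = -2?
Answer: 23854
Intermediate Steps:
G = 14 (G = 3 + (8 - 1*(-3)) = 3 + (8 + 3) = 3 + 11 = 14)
s(V) = -2
a(Q, P) = 2*P (a(Q, P) = -2*(-2*P + P) = -(-2)*P = 2*P)
23652 - a(-111, -101) = 23652 - 2*(-101) = 23652 - 1*(-202) = 23652 + 202 = 23854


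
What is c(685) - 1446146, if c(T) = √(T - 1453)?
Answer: -1446146 + 16*I*√3 ≈ -1.4461e+6 + 27.713*I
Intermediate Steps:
c(T) = √(-1453 + T)
c(685) - 1446146 = √(-1453 + 685) - 1446146 = √(-768) - 1446146 = 16*I*√3 - 1446146 = -1446146 + 16*I*√3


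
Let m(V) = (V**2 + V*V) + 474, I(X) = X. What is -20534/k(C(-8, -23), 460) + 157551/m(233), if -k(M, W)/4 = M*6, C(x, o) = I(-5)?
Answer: -69386489/408945 ≈ -169.67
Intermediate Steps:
C(x, o) = -5
k(M, W) = -24*M (k(M, W) = -4*M*6 = -24*M)
m(V) = 474 + 2*V**2 (m(V) = (V**2 + V**2) + 474 = 2*V**2 + 474 = 474 + 2*V**2)
-20534/k(C(-8, -23), 460) + 157551/m(233) = -20534/((-24*(-5))) + 157551/(474 + 2*233**2) = -20534/120 + 157551/(474 + 2*54289) = -20534*1/120 + 157551/(474 + 108578) = -10267/60 + 157551/109052 = -69386489/408945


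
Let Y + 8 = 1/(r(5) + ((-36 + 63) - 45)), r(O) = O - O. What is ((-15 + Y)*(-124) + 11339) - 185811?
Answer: -1544518/9 ≈ -1.7161e+5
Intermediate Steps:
r(O) = 0
Y = -145/18 (Y = -8 + 1/(0 + ((-36 + 63) - 45)) = -8 + 1/(0 + (27 - 45)) = -8 + 1/(0 - 18) = -8 + 1/(-18) = -8 - 1/18 = -145/18 ≈ -8.0556)
((-15 + Y)*(-124) + 11339) - 185811 = ((-15 - 145/18)*(-124) + 11339) - 185811 = (-415/18*(-124) + 11339) - 185811 = (25730/9 + 11339) - 185811 = 127781/9 - 185811 = -1544518/9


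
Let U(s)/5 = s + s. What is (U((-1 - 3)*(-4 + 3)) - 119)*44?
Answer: -3476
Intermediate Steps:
U(s) = 10*s (U(s) = 5*(s + s) = 5*(2*s) = 10*s)
(U((-1 - 3)*(-4 + 3)) - 119)*44 = (10*((-1 - 3)*(-4 + 3)) - 119)*44 = (10*(-4*(-1)) - 119)*44 = (10*4 - 119)*44 = (40 - 119)*44 = -79*44 = -3476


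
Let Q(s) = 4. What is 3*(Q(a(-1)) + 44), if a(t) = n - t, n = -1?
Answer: 144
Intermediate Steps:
a(t) = -1 - t
3*(Q(a(-1)) + 44) = 3*(4 + 44) = 3*48 = 144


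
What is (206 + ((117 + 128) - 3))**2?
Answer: 200704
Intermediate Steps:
(206 + ((117 + 128) - 3))**2 = (206 + (245 - 3))**2 = (206 + 242)**2 = 448**2 = 200704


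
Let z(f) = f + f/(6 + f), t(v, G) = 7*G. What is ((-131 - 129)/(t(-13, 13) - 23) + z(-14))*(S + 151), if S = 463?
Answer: -335551/34 ≈ -9869.1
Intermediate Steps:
((-131 - 129)/(t(-13, 13) - 23) + z(-14))*(S + 151) = ((-131 - 129)/(7*13 - 23) - 14*(7 - 14)/(6 - 14))*(463 + 151) = (-260/(91 - 23) - 14*(-7)/(-8))*614 = (-260/68 - 14*(-⅛)*(-7))*614 = (-260*1/68 - 49/4)*614 = (-65/17 - 49/4)*614 = -1093/68*614 = -335551/34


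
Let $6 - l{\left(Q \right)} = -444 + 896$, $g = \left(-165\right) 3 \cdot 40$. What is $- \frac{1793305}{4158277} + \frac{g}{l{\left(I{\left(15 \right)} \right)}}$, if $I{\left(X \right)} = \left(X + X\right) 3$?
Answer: $\frac{40767035285}{927295771} \approx 43.963$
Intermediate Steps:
$I{\left(X \right)} = 6 X$ ($I{\left(X \right)} = 2 X 3 = 6 X$)
$g = -19800$ ($g = \left(-495\right) 40 = -19800$)
$l{\left(Q \right)} = -446$ ($l{\left(Q \right)} = 6 - \left(-444 + 896\right) = 6 - 452 = -446$)
$- \frac{1793305}{4158277} + \frac{g}{l{\left(I{\left(15 \right)} \right)}} = - \frac{1793305}{4158277} - \frac{19800}{-446} = \left(-1793305\right) \frac{1}{4158277} - - \frac{9900}{223} = - \frac{1793305}{4158277} + \frac{9900}{223} = \frac{40767035285}{927295771}$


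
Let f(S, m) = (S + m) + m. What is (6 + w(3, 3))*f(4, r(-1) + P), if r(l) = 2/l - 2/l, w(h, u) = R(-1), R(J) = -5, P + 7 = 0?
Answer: -10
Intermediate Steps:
P = -7 (P = -7 + 0 = -7)
w(h, u) = -5
r(l) = 0
f(S, m) = S + 2*m
(6 + w(3, 3))*f(4, r(-1) + P) = (6 - 5)*(4 + 2*(0 - 7)) = 1*(4 + 2*(-7)) = 1*(4 - 14) = 1*(-10) = -10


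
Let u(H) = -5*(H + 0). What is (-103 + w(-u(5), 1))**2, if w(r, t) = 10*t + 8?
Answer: 7225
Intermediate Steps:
u(H) = -5*H
w(r, t) = 8 + 10*t
(-103 + w(-u(5), 1))**2 = (-103 + (8 + 10*1))**2 = (-103 + (8 + 10))**2 = (-103 + 18)**2 = (-85)**2 = 7225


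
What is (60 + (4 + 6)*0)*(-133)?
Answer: -7980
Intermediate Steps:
(60 + (4 + 6)*0)*(-133) = (60 + 10*0)*(-133) = (60 + 0)*(-133) = 60*(-133) = -7980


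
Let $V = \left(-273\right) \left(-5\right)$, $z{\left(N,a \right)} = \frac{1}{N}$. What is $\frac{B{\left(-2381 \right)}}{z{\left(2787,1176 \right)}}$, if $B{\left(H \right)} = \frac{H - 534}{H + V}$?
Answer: $\frac{8124105}{1016} \approx 7996.2$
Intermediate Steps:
$V = 1365$
$B{\left(H \right)} = \frac{-534 + H}{1365 + H}$ ($B{\left(H \right)} = \frac{H - 534}{H + 1365} = \frac{-534 + H}{1365 + H}$)
$\frac{B{\left(-2381 \right)}}{z{\left(2787,1176 \right)}} = \frac{\frac{1}{1365 - 2381} \left(-534 - 2381\right)}{\frac{1}{2787}} = \frac{1}{-1016} \left(-2915\right) \frac{1}{\frac{1}{2787}} = \left(- \frac{1}{1016}\right) \left(-2915\right) 2787 = \frac{2915}{1016} \cdot 2787 = \frac{8124105}{1016}$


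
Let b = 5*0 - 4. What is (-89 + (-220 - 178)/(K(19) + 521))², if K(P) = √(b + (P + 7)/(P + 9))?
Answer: (-30619791443*I + 8324526*√602)/(-3800131*I + 1042*√602) ≈ 8057.6 - 0.46132*I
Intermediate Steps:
b = -4 (b = 0 - 4 = -4)
K(P) = √(-4 + (7 + P)/(9 + P)) (K(P) = √(-4 + (P + 7)/(P + 9)) = √(-4 + (7 + P)/(9 + P)))
(-89 + (-220 - 178)/(K(19) + 521))² = (-89 + (-220 - 178)/(√((-29 - 3*19)/(9 + 19)) + 521))² = (-89 - 398/(√((-29 - 57)/28) + 521))² = (-89 - 398/(√((1/28)*(-86)) + 521))² = (-89 - 398/(√(-43/14) + 521))² = (-89 - 398/(I*√602/14 + 521))² = (-89 - 398/(521 + I*√602/14))²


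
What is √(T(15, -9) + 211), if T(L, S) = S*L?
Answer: 2*√19 ≈ 8.7178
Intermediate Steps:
T(L, S) = L*S
√(T(15, -9) + 211) = √(15*(-9) + 211) = √(-135 + 211) = √76 = 2*√19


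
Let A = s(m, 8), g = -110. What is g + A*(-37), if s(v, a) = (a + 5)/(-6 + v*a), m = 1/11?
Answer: -1089/58 ≈ -18.776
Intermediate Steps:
m = 1/11 ≈ 0.090909
s(v, a) = (5 + a)/(-6 + a*v)
A = -143/58 (A = (5 + 8)/(-6 + 8*(1/11)) = 13/(-6 + 8/11) = 13/(-58/11) = -11/58*13 = -143/58 ≈ -2.4655)
g + A*(-37) = -110 - 143/58*(-37) = -110 + 5291/58 = -1089/58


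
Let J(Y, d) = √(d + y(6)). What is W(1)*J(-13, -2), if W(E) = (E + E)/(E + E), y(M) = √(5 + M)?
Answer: √(-2 + √11) ≈ 1.1474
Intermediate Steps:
J(Y, d) = √(d + √11) (J(Y, d) = √(d + √(5 + 6)) = √(d + √11))
W(E) = 1 (W(E) = (2*E)/((2*E)) = (2*E)*(1/(2*E)) = 1)
W(1)*J(-13, -2) = 1*√(-2 + √11) = √(-2 + √11)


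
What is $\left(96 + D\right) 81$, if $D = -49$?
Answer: $3807$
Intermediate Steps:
$\left(96 + D\right) 81 = \left(96 - 49\right) 81 = 47 \cdot 81 = 3807$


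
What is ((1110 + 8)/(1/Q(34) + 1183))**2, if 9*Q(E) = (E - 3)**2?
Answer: 288582765601/323119486096 ≈ 0.89312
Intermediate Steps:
Q(E) = (-3 + E)**2/9 (Q(E) = (E - 3)**2/9 = (-3 + E)**2/9)
((1110 + 8)/(1/Q(34) + 1183))**2 = ((1110 + 8)/(1/((-3 + 34)**2/9) + 1183))**2 = (1118/(1/((1/9)*31**2) + 1183))**2 = (1118/(1/((1/9)*961) + 1183))**2 = (1118/(1/(961/9) + 1183))**2 = (1118/(9/961 + 1183))**2 = (1118/(1136872/961))**2 = (1118*(961/1136872))**2 = (537199/568436)**2 = 288582765601/323119486096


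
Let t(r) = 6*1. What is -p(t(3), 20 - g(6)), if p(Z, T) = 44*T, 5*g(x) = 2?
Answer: -4312/5 ≈ -862.40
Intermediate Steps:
t(r) = 6
g(x) = ⅖ (g(x) = (⅕)*2 = ⅖)
-p(t(3), 20 - g(6)) = -44*(20 - 1*⅖) = -44*(20 - ⅖) = -44*98/5 = -1*4312/5 = -4312/5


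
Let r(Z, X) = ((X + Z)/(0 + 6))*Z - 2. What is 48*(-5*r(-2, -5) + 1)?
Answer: -32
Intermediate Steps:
r(Z, X) = -2 + Z*(X/6 + Z/6) (r(Z, X) = ((X + Z)/6)*Z - 2 = ((X + Z)*(1/6))*Z - 2 = (X/6 + Z/6)*Z - 2 = Z*(X/6 + Z/6) - 2 = -2 + Z*(X/6 + Z/6))
48*(-5*r(-2, -5) + 1) = 48*(-5*(-2 + (1/6)*(-2)**2 + (1/6)*(-5)*(-2)) + 1) = 48*(-5*(-2 + (1/6)*4 + 5/3) + 1) = 48*(-5*(-2 + 2/3 + 5/3) + 1) = 48*(-5*1/3 + 1) = 48*(-5/3 + 1) = 48*(-2/3) = -32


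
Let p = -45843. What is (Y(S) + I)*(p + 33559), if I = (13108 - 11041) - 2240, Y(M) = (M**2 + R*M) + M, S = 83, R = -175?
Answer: 94906184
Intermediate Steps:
Y(M) = M**2 - 174*M (Y(M) = (M**2 - 175*M) + M = M**2 - 174*M)
I = -173 (I = 2067 - 2240 = -173)
(Y(S) + I)*(p + 33559) = (83*(-174 + 83) - 173)*(-45843 + 33559) = (83*(-91) - 173)*(-12284) = (-7553 - 173)*(-12284) = -7726*(-12284) = 94906184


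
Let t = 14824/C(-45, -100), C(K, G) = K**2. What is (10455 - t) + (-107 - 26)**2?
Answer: 56976776/2025 ≈ 28137.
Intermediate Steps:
t = 14824/2025 (t = 14824/((-45)**2) = 14824/2025 ≈ 7.3205)
(10455 - t) + (-107 - 26)**2 = (10455 - 1*14824/2025) + (-107 - 26)**2 = (10455 - 14824/2025) + (-133)**2 = 21156551/2025 + 17689 = 56976776/2025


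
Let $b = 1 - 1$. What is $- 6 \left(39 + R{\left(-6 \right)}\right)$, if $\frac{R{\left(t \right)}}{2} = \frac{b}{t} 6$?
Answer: $-234$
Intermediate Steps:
$b = 0$ ($b = 1 - 1 = 0$)
$R{\left(t \right)} = 0$ ($R{\left(t \right)} = 2 \frac{0}{t} 6 = 2 \cdot 0 \cdot 6 = 2 \cdot 0 = 0$)
$- 6 \left(39 + R{\left(-6 \right)}\right) = - 6 \left(39 + 0\right) = - 6 \cdot 39 = \left(-1\right) 234 = -234$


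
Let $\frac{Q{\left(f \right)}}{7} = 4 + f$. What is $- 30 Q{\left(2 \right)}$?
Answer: $-1260$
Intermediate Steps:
$Q{\left(f \right)} = 28 + 7 f$ ($Q{\left(f \right)} = 7 \left(4 + f\right) = 28 + 7 f$)
$- 30 Q{\left(2 \right)} = - 30 \left(28 + 7 \cdot 2\right) = - 30 \left(28 + 14\right) = \left(-30\right) 42 = -1260$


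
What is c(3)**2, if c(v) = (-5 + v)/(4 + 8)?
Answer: 1/36 ≈ 0.027778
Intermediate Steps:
c(v) = -5/12 + v/12 (c(v) = (-5 + v)/12 = (-5 + v)*(1/12) = -5/12 + v/12)
c(3)**2 = (-5/12 + (1/12)*3)**2 = (-5/12 + 1/4)**2 = (-1/6)**2 = 1/36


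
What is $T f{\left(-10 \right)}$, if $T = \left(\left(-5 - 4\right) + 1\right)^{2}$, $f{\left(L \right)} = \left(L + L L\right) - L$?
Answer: $6400$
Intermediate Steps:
$f{\left(L \right)} = L^{2}$ ($f{\left(L \right)} = \left(L + L^{2}\right) - L = L^{2}$)
$T = 64$ ($T = \left(\left(-5 - 4\right) + 1\right)^{2} = \left(-9 + 1\right)^{2} = \left(-8\right)^{2} = 64$)
$T f{\left(-10 \right)} = 64 \left(-10\right)^{2} = 64 \cdot 100 = 6400$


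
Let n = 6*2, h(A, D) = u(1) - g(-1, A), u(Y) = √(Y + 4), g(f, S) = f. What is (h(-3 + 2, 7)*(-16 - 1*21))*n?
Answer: -444 - 444*√5 ≈ -1436.8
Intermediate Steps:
u(Y) = √(4 + Y)
h(A, D) = 1 + √5 (h(A, D) = √(4 + 1) - 1*(-1) = √5 + 1 = 1 + √5)
n = 12
(h(-3 + 2, 7)*(-16 - 1*21))*n = ((1 + √5)*(-16 - 1*21))*12 = ((1 + √5)*(-16 - 21))*12 = ((1 + √5)*(-37))*12 = (-37 - 37*√5)*12 = -444 - 444*√5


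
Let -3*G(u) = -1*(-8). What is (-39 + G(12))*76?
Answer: -9500/3 ≈ -3166.7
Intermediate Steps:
G(u) = -8/3 (G(u) = -(-1)*(-8)/3 = -⅓*8 = -8/3)
(-39 + G(12))*76 = (-39 - 8/3)*76 = -125/3*76 = -9500/3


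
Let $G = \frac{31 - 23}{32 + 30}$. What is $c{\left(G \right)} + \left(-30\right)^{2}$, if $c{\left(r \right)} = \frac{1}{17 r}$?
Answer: $\frac{61231}{68} \approx 900.46$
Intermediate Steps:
$G = \frac{4}{31}$ ($G = \frac{8}{62} = 8 \cdot \frac{1}{62} = \frac{4}{31} \approx 0.12903$)
$c{\left(r \right)} = \frac{1}{17 r}$
$c{\left(G \right)} + \left(-30\right)^{2} = \frac{1}{17 \cdot \frac{4}{31}} + \left(-30\right)^{2} = \frac{1}{17} \cdot \frac{31}{4} + 900 = \frac{31}{68} + 900 = \frac{61231}{68}$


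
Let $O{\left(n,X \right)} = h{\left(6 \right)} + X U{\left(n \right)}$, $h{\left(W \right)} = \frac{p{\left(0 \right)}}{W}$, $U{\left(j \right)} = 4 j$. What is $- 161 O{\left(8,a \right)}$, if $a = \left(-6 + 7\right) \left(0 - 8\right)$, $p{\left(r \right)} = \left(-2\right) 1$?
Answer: $\frac{123809}{3} \approx 41270.0$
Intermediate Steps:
$p{\left(r \right)} = -2$
$h{\left(W \right)} = - \frac{2}{W}$
$a = -8$ ($a = 1 \left(-8\right) = -8$)
$O{\left(n,X \right)} = - \frac{1}{3} + 4 X n$ ($O{\left(n,X \right)} = - \frac{2}{6} + X 4 n = \left(-2\right) \frac{1}{6} + 4 X n = - \frac{1}{3} + 4 X n$)
$- 161 O{\left(8,a \right)} = - 161 \left(- \frac{1}{3} + 4 \left(-8\right) 8\right) = - 161 \left(- \frac{1}{3} - 256\right) = \left(-161\right) \left(- \frac{769}{3}\right) = \frac{123809}{3}$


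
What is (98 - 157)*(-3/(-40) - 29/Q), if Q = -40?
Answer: -236/5 ≈ -47.200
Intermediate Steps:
(98 - 157)*(-3/(-40) - 29/Q) = (98 - 157)*(-3/(-40) - 29/(-40)) = -59*(-3*(-1/40) - 29*(-1/40)) = -59*(3/40 + 29/40) = -59*⅘ = -236/5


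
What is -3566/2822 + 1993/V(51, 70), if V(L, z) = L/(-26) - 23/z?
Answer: -1281373851/1470262 ≈ -871.53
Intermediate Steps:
V(L, z) = -23/z - L/26 (V(L, z) = L*(-1/26) - 23/z = -L/26 - 23/z = -23/z - L/26)
-3566/2822 + 1993/V(51, 70) = -3566/2822 + 1993/(-23/70 - 1/26*51) = -3566*1/2822 + 1993/(-23*1/70 - 51/26) = -1783/1411 + 1993/(-23/70 - 51/26) = -1783/1411 + 1993/(-1042/455) = -1783/1411 + 1993*(-455/1042) = -1783/1411 - 906815/1042 = -1281373851/1470262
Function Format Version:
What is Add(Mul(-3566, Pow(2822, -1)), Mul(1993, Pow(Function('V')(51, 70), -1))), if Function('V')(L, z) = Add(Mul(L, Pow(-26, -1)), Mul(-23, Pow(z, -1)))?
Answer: Rational(-1281373851, 1470262) ≈ -871.53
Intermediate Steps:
Function('V')(L, z) = Add(Mul(-23, Pow(z, -1)), Mul(Rational(-1, 26), L)) (Function('V')(L, z) = Add(Mul(L, Rational(-1, 26)), Mul(-23, Pow(z, -1))) = Add(Mul(Rational(-1, 26), L), Mul(-23, Pow(z, -1))) = Add(Mul(-23, Pow(z, -1)), Mul(Rational(-1, 26), L)))
Add(Mul(-3566, Pow(2822, -1)), Mul(1993, Pow(Function('V')(51, 70), -1))) = Add(Mul(-3566, Pow(2822, -1)), Mul(1993, Pow(Add(Mul(-23, Pow(70, -1)), Mul(Rational(-1, 26), 51)), -1))) = Add(Mul(-3566, Rational(1, 2822)), Mul(1993, Pow(Add(Mul(-23, Rational(1, 70)), Rational(-51, 26)), -1))) = Add(Rational(-1783, 1411), Mul(1993, Pow(Add(Rational(-23, 70), Rational(-51, 26)), -1))) = Add(Rational(-1783, 1411), Mul(1993, Pow(Rational(-1042, 455), -1))) = Add(Rational(-1783, 1411), Mul(1993, Rational(-455, 1042))) = Add(Rational(-1783, 1411), Rational(-906815, 1042)) = Rational(-1281373851, 1470262)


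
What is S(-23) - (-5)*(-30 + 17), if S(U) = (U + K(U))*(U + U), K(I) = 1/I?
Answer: 995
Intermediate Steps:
K(I) = 1/I
S(U) = 2*U*(U + 1/U) (S(U) = (U + 1/U)*(U + U) = (U + 1/U)*(2*U) = 2*U*(U + 1/U))
S(-23) - (-5)*(-30 + 17) = (2 + 2*(-23)²) - (-5)*(-30 + 17) = (2 + 2*529) - (-5)*(-13) = (2 + 1058) - 1*65 = 1060 - 65 = 995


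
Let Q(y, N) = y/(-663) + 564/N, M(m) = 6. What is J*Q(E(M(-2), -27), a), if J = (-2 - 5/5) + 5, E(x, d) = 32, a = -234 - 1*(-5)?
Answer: -762520/151827 ≈ -5.0223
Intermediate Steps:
a = -229 (a = -234 + 5 = -229)
J = 2 (J = (-2 - 5*⅕) + 5 = (-2 - 1) + 5 = -3 + 5 = 2)
Q(y, N) = 564/N - y/663 (Q(y, N) = y*(-1/663) + 564/N = -y/663 + 564/N = 564/N - y/663)
J*Q(E(M(-2), -27), a) = 2*(564/(-229) - 1/663*32) = 2*(564*(-1/229) - 32/663) = 2*(-564/229 - 32/663) = 2*(-381260/151827) = -762520/151827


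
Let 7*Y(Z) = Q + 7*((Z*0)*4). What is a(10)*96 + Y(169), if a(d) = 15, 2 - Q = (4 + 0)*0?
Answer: 10082/7 ≈ 1440.3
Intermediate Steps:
Q = 2 (Q = 2 - (4 + 0)*0 = 2 - 4*0 = 2 - 1*0 = 2 + 0 = 2)
Y(Z) = 2/7 (Y(Z) = (2 + 7*((Z*0)*4))/7 = (2 + 7*(0*4))/7 = (2 + 7*0)/7 = (2 + 0)/7 = (⅐)*2 = 2/7)
a(10)*96 + Y(169) = 15*96 + 2/7 = 1440 + 2/7 = 10082/7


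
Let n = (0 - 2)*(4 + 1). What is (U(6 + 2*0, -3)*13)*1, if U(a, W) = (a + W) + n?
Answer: -91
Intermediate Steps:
n = -10 (n = -2*5 = -10)
U(a, W) = -10 + W + a (U(a, W) = (a + W) - 10 = (W + a) - 10 = -10 + W + a)
(U(6 + 2*0, -3)*13)*1 = ((-10 - 3 + (6 + 2*0))*13)*1 = ((-10 - 3 + (6 + 0))*13)*1 = ((-10 - 3 + 6)*13)*1 = -7*13*1 = -91*1 = -91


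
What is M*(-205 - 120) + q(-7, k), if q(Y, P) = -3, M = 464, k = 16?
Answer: -150803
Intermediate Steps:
M*(-205 - 120) + q(-7, k) = 464*(-205 - 120) - 3 = 464*(-325) - 3 = -150800 - 3 = -150803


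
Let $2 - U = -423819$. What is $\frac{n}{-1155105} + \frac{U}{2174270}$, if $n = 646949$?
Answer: $- \frac{5240480263}{14351486562} \approx -0.36515$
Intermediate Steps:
$U = 423821$ ($U = 2 - -423819 = 2 + 423819 = 423821$)
$\frac{n}{-1155105} + \frac{U}{2174270} = \frac{646949}{-1155105} + \frac{423821}{2174270} = 646949 \left(- \frac{1}{1155105}\right) + 423821 \cdot \frac{1}{2174270} = - \frac{646949}{1155105} + \frac{423821}{2174270} = - \frac{5240480263}{14351486562}$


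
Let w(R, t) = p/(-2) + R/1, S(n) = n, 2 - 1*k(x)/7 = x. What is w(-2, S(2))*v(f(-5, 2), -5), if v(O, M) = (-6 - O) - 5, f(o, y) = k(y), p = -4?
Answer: 0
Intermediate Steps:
k(x) = 14 - 7*x
f(o, y) = 14 - 7*y
w(R, t) = 2 + R (w(R, t) = -4/(-2) + R/1 = -4*(-½) + R*1 = 2 + R)
v(O, M) = -11 - O
w(-2, S(2))*v(f(-5, 2), -5) = (2 - 2)*(-11 - (14 - 7*2)) = 0*(-11 - (14 - 14)) = 0*(-11 - 1*0) = 0*(-11 + 0) = 0*(-11) = 0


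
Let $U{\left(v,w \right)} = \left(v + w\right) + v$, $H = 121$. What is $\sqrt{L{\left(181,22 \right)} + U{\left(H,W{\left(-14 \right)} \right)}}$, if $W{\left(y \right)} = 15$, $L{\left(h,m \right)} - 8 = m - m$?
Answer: $\sqrt{265} \approx 16.279$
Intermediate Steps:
$L{\left(h,m \right)} = 8$ ($L{\left(h,m \right)} = 8 + \left(m - m\right) = 8 + 0 = 8$)
$U{\left(v,w \right)} = w + 2 v$
$\sqrt{L{\left(181,22 \right)} + U{\left(H,W{\left(-14 \right)} \right)}} = \sqrt{8 + \left(15 + 2 \cdot 121\right)} = \sqrt{8 + \left(15 + 242\right)} = \sqrt{8 + 257} = \sqrt{265}$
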